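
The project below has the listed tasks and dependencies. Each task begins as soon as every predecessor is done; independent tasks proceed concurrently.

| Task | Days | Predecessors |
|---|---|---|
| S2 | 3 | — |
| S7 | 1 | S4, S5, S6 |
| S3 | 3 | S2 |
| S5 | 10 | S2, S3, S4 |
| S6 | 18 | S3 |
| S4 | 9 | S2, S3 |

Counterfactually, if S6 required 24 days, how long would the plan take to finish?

31

Baseline: S2→S3→S4→S5→S7 = 3+3+9+10+1 = 26 → 26 days.
S6 has 1 day of float (longest path through it is 25).
New critical path: S2→S3→S6→S7 = 3+3+24+1 = 31 ⇒ 31 days.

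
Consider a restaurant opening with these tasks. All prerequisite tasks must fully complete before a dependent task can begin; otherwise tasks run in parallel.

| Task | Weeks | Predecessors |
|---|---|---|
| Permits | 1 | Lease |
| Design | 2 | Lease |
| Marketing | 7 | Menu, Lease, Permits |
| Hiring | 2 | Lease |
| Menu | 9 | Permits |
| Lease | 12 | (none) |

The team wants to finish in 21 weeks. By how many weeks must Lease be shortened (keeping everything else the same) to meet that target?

Current finish: 29 weeks; target: 21.
Lease is on every critical path, so each week cut from Lease cuts the finish by one (this holds down to a finish of 18).
Need 29 − 21 = 8 weeks off Lease → Lease becomes 4 weeks, finish becomes 21.

8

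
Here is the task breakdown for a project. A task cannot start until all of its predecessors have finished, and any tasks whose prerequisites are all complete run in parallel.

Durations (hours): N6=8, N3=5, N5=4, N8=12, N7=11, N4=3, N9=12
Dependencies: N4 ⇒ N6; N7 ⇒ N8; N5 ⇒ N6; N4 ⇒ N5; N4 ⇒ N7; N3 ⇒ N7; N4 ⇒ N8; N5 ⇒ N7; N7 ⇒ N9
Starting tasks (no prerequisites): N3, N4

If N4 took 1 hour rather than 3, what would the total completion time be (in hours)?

28

The binding path is N4→N5→N7→N8 = 3+4+11+12 = 30; finish at 30 hours.
N4 lies on that path, so at 1 hour the path becomes 28 hours.
The binding chain switches to N3→N7→N8 = 5+11+12 = 28; finish 28 hours.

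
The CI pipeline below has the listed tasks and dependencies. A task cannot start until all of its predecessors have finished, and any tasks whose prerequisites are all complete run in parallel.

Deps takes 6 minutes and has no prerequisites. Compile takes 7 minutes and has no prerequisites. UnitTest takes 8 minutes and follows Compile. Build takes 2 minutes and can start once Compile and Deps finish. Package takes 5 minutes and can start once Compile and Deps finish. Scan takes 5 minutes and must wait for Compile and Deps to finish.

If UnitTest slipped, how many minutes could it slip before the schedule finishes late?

0

Critical path: Compile→UnitTest = 7+8 = 15, so the finish is 15 minutes.
UnitTest finishes as early as 15 and must finish by 15.
Slack of UnitTest = 7 − 7 = 0 minutes.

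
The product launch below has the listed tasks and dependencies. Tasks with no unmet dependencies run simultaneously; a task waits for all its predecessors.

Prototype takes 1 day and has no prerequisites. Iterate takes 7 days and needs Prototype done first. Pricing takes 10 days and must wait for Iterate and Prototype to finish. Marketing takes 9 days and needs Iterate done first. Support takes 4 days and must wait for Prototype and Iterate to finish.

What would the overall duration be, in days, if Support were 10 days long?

Baseline: Prototype→Iterate→Pricing = 1+7+10 = 18 → 18 days.
Support is off the critical path — its longest chain is 12 days, giving 6 of slack.
That remains the longest chain; total 18 days.

18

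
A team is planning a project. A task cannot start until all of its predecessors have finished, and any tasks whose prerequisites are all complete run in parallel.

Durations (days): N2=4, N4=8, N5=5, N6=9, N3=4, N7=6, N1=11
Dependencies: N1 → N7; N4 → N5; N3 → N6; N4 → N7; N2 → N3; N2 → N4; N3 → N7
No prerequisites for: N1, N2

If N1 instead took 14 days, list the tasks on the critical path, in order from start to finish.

As given, the longest chain is N2→N4→N7 = 4+8+6 = 18, so the finish is 18 days.
N1 has 1 day of float (longest path through it is 17).
New critical path: N1→N7 = 14+6 = 20 ⇒ 20 days.

N1, N7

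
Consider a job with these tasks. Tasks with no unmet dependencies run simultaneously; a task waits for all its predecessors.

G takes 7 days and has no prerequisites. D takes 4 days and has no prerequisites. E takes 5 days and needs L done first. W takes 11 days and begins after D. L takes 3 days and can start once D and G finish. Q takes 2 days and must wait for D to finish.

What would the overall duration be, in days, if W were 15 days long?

19

Actual critical path: D→W = 4+11 = 15 ⇒ 15 days.
W lies on that path, so at 15 days the path becomes 19 days.
No other chain overtakes it, so the finish is 19 days.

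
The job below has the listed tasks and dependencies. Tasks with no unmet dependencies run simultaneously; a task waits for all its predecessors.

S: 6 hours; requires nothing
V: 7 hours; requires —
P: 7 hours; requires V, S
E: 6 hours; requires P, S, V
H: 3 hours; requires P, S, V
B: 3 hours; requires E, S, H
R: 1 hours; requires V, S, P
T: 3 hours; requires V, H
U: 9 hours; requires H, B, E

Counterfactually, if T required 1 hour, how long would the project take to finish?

Critical path before the change: V→P→E→B→U = 7+7+6+3+9 = 32 giving 32 hours.
The longest path through T is only 20 hours, so T has float 12.
The critical path is still V→P→E→B→U; finish is now 32 hours.

32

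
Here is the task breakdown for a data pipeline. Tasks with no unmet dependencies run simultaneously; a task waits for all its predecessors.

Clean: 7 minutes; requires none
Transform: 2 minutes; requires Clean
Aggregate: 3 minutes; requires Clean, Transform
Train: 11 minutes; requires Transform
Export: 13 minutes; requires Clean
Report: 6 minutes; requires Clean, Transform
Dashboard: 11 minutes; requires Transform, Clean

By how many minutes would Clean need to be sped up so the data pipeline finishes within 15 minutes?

5

Current finish: 20 minutes; target: 15.
Clean is on every critical path, so each minute cut from Clean cuts the finish by one (this holds down to a finish of 14).
Need 20 − 15 = 5 minutes off Clean → Clean becomes 2 minutes, finish becomes 15.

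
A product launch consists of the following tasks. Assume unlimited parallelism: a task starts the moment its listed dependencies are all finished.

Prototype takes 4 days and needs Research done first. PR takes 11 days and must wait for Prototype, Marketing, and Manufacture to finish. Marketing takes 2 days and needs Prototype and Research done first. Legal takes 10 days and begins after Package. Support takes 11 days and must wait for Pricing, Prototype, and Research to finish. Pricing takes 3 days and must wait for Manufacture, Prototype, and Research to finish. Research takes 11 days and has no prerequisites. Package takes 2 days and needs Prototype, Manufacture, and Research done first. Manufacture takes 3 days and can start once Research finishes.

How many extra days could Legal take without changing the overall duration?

Research→Prototype→Pricing→Support = 11+4+3+11 = 29 sets the makespan at 29 days.
Longest path through Legal: 27 days (earliest finish 27, latest finish 29).
So Legal can slip 29 − 27 = 2 days.

2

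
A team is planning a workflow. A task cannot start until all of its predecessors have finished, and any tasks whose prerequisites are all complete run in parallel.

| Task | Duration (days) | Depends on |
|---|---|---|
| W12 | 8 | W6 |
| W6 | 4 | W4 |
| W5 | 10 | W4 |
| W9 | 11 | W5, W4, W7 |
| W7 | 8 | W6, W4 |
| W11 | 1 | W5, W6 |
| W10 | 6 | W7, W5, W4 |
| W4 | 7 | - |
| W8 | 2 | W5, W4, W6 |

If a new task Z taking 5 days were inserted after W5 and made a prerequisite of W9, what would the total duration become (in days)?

Originally the plan takes 30 days.
With Z inserted, W9 now waits for max(W5, W4, W7, Z).
New critical path: W4→W5→Z→W9 = 7+10+5+11 = 33 ⇒ 33 days.

33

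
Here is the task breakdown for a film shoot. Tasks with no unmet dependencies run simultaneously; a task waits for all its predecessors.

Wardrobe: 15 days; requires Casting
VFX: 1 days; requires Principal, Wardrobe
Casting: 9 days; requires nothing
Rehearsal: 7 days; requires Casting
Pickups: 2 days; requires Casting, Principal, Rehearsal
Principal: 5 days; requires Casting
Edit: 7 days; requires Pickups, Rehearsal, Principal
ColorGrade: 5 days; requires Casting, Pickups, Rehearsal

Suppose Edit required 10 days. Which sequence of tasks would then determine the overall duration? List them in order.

The binding path is Casting→Rehearsal→Pickups→Edit = 9+7+2+7 = 25; finish at 25 days.
Edit is on the critical path; changing it to 10 makes that path 28 days.
That remains the longest chain; total 28 days.

Casting, Rehearsal, Pickups, Edit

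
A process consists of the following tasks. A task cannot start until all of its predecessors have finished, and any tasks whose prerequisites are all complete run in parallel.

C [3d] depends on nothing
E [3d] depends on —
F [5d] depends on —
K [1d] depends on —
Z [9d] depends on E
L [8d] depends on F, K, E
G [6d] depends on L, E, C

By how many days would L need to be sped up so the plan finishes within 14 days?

5

Current finish: 19 days; target: 14.
L is on every critical path, so each day cut from L cuts the finish by one (this holds down to a finish of 12).
Need 19 − 14 = 5 days off L → L becomes 3 days, finish becomes 14.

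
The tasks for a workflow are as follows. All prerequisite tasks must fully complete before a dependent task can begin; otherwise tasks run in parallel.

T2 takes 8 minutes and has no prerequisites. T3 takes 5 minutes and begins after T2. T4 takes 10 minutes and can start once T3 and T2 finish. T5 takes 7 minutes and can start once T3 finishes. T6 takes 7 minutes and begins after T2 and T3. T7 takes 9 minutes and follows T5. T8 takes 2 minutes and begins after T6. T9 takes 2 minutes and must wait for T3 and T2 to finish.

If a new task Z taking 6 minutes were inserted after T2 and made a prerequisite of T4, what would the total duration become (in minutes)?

29

Originally the project takes 29 minutes.
With Z inserted, T4 now waits for max(T3, T2, Z).
New critical path: T2→T3→T5→T7 = 8+5+7+9 = 29 ⇒ 29 minutes.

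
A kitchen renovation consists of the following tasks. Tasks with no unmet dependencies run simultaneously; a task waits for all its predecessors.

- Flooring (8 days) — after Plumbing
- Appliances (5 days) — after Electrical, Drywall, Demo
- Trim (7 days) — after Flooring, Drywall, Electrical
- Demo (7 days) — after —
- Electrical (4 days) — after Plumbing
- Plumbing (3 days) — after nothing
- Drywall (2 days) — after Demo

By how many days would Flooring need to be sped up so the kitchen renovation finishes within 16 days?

2

Current finish: 18 days; target: 16.
Flooring is on every critical path, so each day cut from Flooring cuts the finish by one (this holds down to a finish of 16).
Need 18 − 16 = 2 days off Flooring → Flooring becomes 6 days, finish becomes 16.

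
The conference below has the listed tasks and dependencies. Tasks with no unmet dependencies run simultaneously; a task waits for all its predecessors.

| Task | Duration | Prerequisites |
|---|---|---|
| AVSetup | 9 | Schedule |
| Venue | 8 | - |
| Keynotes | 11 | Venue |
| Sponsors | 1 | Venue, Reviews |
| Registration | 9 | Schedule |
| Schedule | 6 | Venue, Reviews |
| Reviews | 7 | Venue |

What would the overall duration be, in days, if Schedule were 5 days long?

29

The binding path is Venue→Reviews→Schedule→Registration = 8+7+6+9 = 30; finish at 30 days.
Schedule lies on that path, so at 5 days the path becomes 29 days.
No other chain overtakes it, so the finish is 29 days.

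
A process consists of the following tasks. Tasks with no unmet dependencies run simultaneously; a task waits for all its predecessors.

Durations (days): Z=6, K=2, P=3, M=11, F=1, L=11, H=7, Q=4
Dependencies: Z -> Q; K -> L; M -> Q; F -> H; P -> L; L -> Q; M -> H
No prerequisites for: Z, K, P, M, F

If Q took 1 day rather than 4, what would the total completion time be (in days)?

As given, the longest chain is P→L→Q = 3+11+4 = 18, so the finish is 18 days.
Since Q is critical, the -3 change carries straight to that chain (now 15 days).
New critical path: M→H = 11+7 = 18 ⇒ 18 days.

18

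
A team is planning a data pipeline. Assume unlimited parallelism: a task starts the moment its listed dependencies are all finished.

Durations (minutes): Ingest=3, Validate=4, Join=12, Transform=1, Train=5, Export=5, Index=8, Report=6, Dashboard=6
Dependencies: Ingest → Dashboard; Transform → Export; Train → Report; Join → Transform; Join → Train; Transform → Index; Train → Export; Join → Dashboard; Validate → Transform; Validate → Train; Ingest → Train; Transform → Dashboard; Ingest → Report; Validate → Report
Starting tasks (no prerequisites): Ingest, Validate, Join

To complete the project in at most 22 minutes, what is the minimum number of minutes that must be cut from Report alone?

Current finish: 23 minutes; target: 22.
Report is on every critical path, so each minute cut from Report cuts the finish by one (this holds down to a finish of 22).
Need 23 − 22 = 1 minute off Report → Report becomes 5 minutes, finish becomes 22.

1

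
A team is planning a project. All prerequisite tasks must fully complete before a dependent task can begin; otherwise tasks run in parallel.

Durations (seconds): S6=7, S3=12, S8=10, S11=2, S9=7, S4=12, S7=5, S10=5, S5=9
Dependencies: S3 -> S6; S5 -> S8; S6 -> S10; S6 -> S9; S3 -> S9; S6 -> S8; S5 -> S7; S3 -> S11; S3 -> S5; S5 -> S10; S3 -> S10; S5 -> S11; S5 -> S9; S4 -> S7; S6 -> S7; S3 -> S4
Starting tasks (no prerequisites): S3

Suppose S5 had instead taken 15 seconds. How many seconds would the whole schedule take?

37

Critical path before the change: S3→S5→S8 = 12+9+10 = 31 giving 31 seconds.
S5 lies on that path, so at 15 seconds the path becomes 37 seconds.
The critical path is still S3→S5→S8; finish is now 37 seconds.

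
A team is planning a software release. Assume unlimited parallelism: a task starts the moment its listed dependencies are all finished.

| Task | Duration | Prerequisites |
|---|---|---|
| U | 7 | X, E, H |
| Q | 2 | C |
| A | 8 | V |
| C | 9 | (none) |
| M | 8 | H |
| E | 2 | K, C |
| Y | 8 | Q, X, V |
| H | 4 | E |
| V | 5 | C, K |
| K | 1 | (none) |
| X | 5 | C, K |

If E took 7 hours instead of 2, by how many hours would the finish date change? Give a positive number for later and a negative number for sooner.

Actual critical path: C→E→H→M = 9+2+4+8 = 23 ⇒ 23 hours.
Since E is critical, the +5 change carries straight to that chain (now 28 hours).
The critical path is still C→E→H→M; finish is now 28 hours.
Change in finish: 28 − 23 = +5 hours.

5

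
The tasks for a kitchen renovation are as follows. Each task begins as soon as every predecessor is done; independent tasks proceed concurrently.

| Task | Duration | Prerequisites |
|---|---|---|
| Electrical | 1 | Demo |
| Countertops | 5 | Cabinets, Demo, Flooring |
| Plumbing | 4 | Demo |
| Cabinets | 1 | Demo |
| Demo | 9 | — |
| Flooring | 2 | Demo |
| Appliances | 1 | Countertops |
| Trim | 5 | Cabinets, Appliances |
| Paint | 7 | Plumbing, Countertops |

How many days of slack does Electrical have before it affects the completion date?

13

Demo→Flooring→Countertops→Paint = 9+2+5+7 = 23 sets the makespan at 23 days.
Longest path through Electrical: 10 days (earliest finish 10, latest finish 23).
Slack of Electrical = 22 − 9 = 13 days.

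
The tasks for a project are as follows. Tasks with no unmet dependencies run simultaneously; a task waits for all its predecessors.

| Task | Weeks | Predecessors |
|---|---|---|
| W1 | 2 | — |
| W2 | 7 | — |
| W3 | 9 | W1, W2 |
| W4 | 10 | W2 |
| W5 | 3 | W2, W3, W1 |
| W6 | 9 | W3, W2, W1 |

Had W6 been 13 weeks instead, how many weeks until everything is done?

29

As given, the longest chain is W2→W3→W6 = 7+9+9 = 25, so the finish is 25 weeks.
W6 lies on that path, so at 13 weeks the path becomes 29 weeks.
The critical path is still W2→W3→W6; finish is now 29 weeks.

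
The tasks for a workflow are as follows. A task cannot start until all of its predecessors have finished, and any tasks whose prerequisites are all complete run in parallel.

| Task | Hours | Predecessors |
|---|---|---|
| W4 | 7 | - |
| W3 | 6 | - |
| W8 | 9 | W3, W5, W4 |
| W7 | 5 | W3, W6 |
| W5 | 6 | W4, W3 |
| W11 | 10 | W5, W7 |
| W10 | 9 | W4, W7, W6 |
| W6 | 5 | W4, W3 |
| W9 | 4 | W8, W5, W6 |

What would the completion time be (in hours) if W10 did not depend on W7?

Before: longest chain W4→W6→W7→W11 = 7+5+5+10 = 27, finish 27.
Without W7→W10, W10's earliest start moves from 17 to 12.
New critical path: W4→W6→W7→W11 = 7+5+5+10 = 27 ⇒ 27 hours.

27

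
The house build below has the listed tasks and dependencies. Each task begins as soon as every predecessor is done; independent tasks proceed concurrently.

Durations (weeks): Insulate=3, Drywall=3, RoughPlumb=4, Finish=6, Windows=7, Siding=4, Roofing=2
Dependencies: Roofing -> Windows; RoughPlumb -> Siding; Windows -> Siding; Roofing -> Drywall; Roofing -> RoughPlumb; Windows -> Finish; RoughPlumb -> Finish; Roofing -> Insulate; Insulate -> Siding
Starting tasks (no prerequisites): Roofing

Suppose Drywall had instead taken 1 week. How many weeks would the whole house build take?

As given, the longest chain is Roofing→Windows→Finish = 2+7+6 = 15, so the finish is 15 weeks.
Drywall has 10 weeks of float (longest path through it is 5).
The critical path is still Roofing→Windows→Finish; finish is now 15 weeks.

15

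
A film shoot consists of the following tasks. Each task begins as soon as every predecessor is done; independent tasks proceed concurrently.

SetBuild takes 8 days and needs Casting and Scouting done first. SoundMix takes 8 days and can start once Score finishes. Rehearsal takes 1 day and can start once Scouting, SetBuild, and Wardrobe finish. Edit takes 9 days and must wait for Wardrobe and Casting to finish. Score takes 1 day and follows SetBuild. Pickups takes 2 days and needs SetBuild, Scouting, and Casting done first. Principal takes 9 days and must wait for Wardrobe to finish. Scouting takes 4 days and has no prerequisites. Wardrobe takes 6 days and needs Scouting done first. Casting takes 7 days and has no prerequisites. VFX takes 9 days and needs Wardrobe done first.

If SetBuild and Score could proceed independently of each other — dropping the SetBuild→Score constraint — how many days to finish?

19

Before: longest chain Casting→SetBuild→Score→SoundMix = 7+8+1+8 = 24, finish 24.
Without SetBuild→Score, Score's earliest start moves from 15 to 0.
After: Scouting→Wardrobe→Principal = 4+6+9 = 19 → 19 days.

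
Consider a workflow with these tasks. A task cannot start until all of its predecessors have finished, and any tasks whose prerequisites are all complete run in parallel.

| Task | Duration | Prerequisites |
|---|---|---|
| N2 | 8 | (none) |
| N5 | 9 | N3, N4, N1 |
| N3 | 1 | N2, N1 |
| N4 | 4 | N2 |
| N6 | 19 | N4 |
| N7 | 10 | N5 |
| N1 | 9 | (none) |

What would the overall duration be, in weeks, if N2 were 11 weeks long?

34

Actual critical path: N2→N4→N5→N7 = 8+4+9+10 = 31 ⇒ 31 weeks.
N2 is on the critical path; changing it to 11 makes that path 34 weeks.
The critical path is still N2→N4→N5→N7; finish is now 34 weeks.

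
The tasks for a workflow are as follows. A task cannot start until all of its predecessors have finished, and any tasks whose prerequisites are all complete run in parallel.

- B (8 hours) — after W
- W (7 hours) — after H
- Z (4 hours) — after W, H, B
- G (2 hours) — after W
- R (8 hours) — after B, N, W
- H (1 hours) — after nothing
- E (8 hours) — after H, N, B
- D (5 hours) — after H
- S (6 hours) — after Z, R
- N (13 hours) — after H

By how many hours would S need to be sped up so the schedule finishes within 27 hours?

Current finish: 30 hours; target: 27.
S is on every critical path, so each hour cut from S cuts the finish by one (this holds down to a finish of 25).
Need 30 − 27 = 3 hours off S → S becomes 3 hours, finish becomes 27.

3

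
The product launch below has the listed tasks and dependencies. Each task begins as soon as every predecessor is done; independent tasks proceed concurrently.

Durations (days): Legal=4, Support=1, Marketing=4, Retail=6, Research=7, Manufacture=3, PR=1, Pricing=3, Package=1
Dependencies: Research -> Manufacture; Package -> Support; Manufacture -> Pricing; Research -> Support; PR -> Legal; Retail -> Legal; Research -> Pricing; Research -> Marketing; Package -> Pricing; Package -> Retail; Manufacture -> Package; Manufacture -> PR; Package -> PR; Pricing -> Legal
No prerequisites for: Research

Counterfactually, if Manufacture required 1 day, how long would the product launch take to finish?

19

Baseline: Research→Manufacture→Package→Retail→Legal = 7+3+1+6+4 = 21 → 21 days.
Manufacture lies on that path, so at 1 day the path becomes 19 days.
The critical path is still Research→Manufacture→Package→Retail→Legal; finish is now 19 days.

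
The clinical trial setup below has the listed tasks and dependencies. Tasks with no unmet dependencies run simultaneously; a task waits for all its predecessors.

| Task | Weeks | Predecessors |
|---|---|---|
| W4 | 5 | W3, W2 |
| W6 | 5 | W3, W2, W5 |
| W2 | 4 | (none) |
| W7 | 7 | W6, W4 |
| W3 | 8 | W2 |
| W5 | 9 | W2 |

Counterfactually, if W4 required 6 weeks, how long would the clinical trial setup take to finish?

25

Baseline: W2→W5→W6→W7 = 4+9+5+7 = 25 → 25 weeks.
The longest path through W4 is only 24 weeks, so W4 has float 1.
The binding chain switches to W2→W3→W4→W7 = 4+8+6+7 = 25; finish 25 weeks.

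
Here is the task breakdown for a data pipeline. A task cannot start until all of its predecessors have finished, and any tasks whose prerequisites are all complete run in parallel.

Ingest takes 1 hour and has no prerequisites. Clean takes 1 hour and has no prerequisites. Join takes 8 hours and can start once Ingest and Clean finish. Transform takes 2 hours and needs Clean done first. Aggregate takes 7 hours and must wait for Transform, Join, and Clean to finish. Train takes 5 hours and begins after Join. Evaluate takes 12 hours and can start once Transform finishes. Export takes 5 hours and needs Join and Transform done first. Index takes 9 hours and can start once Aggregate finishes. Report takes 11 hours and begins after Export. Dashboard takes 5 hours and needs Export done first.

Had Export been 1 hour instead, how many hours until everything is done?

Actual critical path: Ingest→Join→Export→Report = 1+8+5+11 = 25 ⇒ 25 hours.
Export lies on that path, so at 1 hour the path becomes 21 hours.
New critical path: Ingest→Join→Aggregate→Index = 1+8+7+9 = 25 ⇒ 25 hours.

25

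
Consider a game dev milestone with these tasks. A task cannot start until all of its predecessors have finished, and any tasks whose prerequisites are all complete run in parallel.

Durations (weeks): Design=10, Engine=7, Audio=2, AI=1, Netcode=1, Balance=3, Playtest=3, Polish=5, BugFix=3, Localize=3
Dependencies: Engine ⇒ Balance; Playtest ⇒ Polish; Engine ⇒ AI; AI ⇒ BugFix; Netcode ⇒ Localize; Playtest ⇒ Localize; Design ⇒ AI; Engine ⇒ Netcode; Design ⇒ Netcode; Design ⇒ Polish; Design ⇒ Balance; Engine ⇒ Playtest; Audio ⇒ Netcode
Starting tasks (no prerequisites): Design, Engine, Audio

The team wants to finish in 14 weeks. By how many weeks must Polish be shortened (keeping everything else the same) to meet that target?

1

Current finish: 15 weeks; target: 14.
Polish is on every critical path, so each week cut from Polish cuts the finish by one (this holds down to a finish of 14).
Need 15 − 14 = 1 week off Polish → Polish becomes 4 weeks, finish becomes 14.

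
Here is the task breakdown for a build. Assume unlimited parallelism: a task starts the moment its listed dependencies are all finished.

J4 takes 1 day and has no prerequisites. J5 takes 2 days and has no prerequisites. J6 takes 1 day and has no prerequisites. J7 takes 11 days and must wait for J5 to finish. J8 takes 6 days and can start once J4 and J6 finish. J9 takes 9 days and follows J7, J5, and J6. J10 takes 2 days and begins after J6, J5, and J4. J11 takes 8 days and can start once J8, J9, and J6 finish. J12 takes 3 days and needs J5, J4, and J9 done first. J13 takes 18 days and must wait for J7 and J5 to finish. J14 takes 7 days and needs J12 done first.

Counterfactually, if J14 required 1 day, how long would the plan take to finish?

Critical path before the change: J5→J7→J9→J12→J14 = 2+11+9+3+7 = 32 giving 32 days.
J14 lies on that path, so at 1 day the path becomes 26 days.
New critical path: J5→J7→J13 = 2+11+18 = 31 ⇒ 31 days.

31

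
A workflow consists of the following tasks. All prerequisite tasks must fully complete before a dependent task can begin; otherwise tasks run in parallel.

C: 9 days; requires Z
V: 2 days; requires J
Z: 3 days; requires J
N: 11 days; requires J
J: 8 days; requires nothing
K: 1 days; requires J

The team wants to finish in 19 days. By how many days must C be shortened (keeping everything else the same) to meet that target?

Current finish: 20 days; target: 19.
C is on every critical path, so each day cut from C cuts the finish by one (this holds down to a finish of 19).
Need 20 − 19 = 1 day off C → C becomes 8 days, finish becomes 19.

1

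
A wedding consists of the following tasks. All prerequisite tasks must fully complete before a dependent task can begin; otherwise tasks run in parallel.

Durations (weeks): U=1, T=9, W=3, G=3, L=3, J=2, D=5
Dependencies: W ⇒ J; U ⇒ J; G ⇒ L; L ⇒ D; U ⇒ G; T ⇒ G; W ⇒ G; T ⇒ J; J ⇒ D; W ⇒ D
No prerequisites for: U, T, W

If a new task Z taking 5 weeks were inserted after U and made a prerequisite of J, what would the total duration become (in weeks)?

Originally the wedding takes 20 weeks.
With Z inserted, J now waits for max(U, T, W, Z).
New critical path: T→G→L→D = 9+3+3+5 = 20 ⇒ 20 weeks.

20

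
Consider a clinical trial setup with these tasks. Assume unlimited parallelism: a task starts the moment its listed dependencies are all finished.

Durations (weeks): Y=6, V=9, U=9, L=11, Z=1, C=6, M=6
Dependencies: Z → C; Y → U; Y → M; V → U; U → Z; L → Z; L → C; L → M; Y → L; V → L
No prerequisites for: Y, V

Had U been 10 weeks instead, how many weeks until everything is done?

27

Critical path before the change: V→L→Z→C = 9+11+1+6 = 27 giving 27 weeks.
The longest path through U is only 25 weeks, so U has float 2.
The critical path is still V→L→Z→C; finish is now 27 weeks.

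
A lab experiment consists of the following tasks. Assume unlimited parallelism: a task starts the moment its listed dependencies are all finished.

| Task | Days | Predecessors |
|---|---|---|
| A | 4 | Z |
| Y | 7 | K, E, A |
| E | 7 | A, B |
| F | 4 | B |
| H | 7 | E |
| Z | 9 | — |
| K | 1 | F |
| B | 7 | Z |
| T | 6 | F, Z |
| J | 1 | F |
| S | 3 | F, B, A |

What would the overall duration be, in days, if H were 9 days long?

The binding path is Z→B→E→H = 9+7+7+7 = 30; finish at 30 days.
H lies on that path, so at 9 days the path becomes 32 days.
No other chain overtakes it, so the finish is 32 days.

32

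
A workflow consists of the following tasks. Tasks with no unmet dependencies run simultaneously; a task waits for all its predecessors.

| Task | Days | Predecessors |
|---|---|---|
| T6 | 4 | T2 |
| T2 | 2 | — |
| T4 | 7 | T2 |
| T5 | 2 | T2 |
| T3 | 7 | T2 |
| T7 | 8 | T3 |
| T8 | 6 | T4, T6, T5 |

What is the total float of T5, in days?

7

The longest chain is T2→T3→T7 = 2+7+8 = 17; overall finish 17 days.
The longest chain containing T5 totals 10 days.
Slack of T5 = 9 − 2 = 7 days.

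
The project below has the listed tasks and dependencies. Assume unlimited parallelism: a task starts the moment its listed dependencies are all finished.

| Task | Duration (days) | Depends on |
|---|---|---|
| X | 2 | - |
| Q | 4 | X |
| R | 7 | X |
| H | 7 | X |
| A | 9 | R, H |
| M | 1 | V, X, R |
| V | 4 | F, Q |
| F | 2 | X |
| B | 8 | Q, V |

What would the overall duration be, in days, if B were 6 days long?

The binding path is X→Q→V→B = 2+4+4+8 = 18; finish at 18 days.
Since B is critical, the -2 change carries straight to that chain (now 16 days).
New critical path: X→H→A = 2+7+9 = 18 ⇒ 18 days.

18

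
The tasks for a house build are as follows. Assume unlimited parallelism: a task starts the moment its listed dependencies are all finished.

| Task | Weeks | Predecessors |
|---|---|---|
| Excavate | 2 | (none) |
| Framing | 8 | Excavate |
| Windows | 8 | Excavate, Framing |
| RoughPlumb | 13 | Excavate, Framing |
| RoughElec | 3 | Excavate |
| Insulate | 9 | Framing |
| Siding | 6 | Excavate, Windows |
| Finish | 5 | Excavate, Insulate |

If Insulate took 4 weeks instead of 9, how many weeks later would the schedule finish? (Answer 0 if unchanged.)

0

Baseline: Excavate→Framing→Insulate→Finish = 2+8+9+5 = 24 → 24 weeks.
Insulate lies on that path, so at 4 weeks the path becomes 19 weeks.
Now Excavate→Framing→Windows→Siding = 2+8+8+6 = 24 is longest, so the finish becomes 24 weeks.
Change in finish: 24 − 24 = +0 weeks.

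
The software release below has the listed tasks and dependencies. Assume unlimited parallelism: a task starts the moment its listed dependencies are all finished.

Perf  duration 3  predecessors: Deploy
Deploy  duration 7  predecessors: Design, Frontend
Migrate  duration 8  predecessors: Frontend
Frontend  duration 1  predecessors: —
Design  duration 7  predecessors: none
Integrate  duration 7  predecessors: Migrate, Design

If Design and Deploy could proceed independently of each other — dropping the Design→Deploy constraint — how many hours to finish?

16

With the dependency in place, Design→Deploy→Perf = 7+7+3 = 17 sets the finish at 17 hours.
Without Design→Deploy, Deploy's earliest start moves from 7 to 1.
New critical path: Frontend→Migrate→Integrate = 1+8+7 = 16 ⇒ 16 hours.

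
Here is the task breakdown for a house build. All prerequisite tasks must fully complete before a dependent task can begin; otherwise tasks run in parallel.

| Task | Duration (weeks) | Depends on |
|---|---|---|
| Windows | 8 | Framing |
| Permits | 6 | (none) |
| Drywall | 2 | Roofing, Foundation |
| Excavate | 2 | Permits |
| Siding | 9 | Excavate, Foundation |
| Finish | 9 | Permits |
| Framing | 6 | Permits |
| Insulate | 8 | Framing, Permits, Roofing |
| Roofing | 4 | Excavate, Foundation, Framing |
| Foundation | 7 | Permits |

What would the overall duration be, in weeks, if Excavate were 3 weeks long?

Actual critical path: Permits→Foundation→Roofing→Insulate = 6+7+4+8 = 25 ⇒ 25 weeks.
The longest path through Excavate is only 20 weeks, so Excavate has float 5.
The critical path is still Permits→Foundation→Roofing→Insulate; finish is now 25 weeks.

25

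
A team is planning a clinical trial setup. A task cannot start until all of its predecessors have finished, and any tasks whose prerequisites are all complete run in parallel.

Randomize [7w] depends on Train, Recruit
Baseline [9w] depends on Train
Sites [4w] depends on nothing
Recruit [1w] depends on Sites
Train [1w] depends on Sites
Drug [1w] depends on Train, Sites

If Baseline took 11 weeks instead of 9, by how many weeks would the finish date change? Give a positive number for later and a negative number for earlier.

2

Critical path before the change: Sites→Train→Baseline = 4+1+9 = 14 giving 14 weeks.
Baseline lies on that path, so at 11 weeks the path becomes 16 weeks.
The critical path is still Sites→Train→Baseline; finish is now 16 weeks.
Change in finish: 16 − 14 = +2 weeks.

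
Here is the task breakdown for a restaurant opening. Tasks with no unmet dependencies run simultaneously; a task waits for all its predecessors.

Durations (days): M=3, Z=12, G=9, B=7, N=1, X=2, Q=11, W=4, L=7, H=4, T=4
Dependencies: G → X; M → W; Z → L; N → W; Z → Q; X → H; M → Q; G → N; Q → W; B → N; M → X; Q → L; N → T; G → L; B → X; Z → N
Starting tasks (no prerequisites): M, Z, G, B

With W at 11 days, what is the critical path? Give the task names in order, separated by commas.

Z, Q, W

The binding path is Z→Q→L = 12+11+7 = 30; finish at 30 days.
W is off the critical path — its longest chain is 27 days, giving 3 of slack.
The binding chain switches to Z→Q→W = 12+11+11 = 34; finish 34 days.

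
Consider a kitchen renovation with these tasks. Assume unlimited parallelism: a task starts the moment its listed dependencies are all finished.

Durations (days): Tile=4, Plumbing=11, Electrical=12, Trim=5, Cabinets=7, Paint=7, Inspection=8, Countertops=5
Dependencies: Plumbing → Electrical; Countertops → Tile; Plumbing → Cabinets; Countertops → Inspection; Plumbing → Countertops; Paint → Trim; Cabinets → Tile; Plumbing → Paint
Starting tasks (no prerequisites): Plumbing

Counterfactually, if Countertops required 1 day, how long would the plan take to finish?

23

The binding path is Plumbing→Countertops→Inspection = 11+5+8 = 24; finish at 24 days.
Countertops lies on that path, so at 1 day the path becomes 20 days.
The binding chain switches to Plumbing→Electrical = 11+12 = 23; finish 23 days.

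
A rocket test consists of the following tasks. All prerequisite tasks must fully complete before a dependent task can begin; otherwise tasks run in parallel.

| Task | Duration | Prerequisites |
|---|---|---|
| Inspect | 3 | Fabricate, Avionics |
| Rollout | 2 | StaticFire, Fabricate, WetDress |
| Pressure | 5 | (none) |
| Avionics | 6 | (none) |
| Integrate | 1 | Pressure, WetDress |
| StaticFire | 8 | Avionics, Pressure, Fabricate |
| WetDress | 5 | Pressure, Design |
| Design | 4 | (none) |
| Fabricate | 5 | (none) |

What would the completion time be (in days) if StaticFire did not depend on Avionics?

Original critical path: Avionics→StaticFire→Rollout = 6+8+2 = 16 ⇒ 16 days.
Without Avionics→StaticFire, StaticFire's earliest start moves from 6 to 5.
New critical path: Fabricate→StaticFire→Rollout = 5+8+2 = 15 ⇒ 15 days.

15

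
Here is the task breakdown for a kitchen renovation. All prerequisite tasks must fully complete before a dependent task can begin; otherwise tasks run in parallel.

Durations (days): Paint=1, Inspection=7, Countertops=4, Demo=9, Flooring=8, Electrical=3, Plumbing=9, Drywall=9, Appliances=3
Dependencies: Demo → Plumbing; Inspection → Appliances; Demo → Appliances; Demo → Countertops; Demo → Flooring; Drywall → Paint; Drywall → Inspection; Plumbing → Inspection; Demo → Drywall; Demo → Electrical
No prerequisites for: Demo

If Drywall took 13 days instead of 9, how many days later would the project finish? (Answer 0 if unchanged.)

4

Critical path before the change: Demo→Drywall→Inspection→Appliances = 9+9+7+3 = 28 giving 28 days.
Drywall is on the critical path; changing it to 13 makes that path 32 days.
The critical path is still Demo→Drywall→Inspection→Appliances; finish is now 32 days.
Change in finish: 32 − 28 = +4 days.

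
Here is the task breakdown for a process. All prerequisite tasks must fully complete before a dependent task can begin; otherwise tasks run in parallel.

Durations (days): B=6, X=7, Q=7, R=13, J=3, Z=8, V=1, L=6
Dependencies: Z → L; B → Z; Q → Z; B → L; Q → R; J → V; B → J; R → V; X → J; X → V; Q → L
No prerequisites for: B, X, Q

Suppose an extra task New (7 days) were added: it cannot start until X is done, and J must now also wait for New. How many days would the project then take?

Originally the project takes 21 days.
With New inserted, J now waits for max(B, X, New).
New critical path: Q→R→V = 7+13+1 = 21 ⇒ 21 days.

21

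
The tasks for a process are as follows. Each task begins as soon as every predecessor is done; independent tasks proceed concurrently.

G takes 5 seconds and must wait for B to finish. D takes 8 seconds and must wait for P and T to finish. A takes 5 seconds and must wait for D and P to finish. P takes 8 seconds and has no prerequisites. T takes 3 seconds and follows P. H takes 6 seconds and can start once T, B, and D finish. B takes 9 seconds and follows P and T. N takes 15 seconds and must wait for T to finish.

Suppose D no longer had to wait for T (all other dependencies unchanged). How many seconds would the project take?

26

Original critical path: P→T→N = 8+3+15 = 26 ⇒ 26 seconds.
Without T→D, D's earliest start moves from 11 to 8.
After: P→T→N = 8+3+15 = 26 → 26 seconds.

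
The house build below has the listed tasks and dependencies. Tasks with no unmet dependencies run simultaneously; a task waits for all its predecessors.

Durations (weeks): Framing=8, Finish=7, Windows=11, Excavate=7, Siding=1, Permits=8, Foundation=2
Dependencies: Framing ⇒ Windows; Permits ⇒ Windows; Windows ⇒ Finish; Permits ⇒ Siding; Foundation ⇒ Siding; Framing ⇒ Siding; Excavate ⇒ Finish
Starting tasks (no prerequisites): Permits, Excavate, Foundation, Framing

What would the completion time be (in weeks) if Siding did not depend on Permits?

26

Original critical path: Permits→Windows→Finish = 8+11+7 = 26 ⇒ 26 weeks.
Dropping Permits→Siding doesn't change Siding's earliest start (8); another predecessor still binds.
New critical path: Permits→Windows→Finish = 8+11+7 = 26 ⇒ 26 weeks.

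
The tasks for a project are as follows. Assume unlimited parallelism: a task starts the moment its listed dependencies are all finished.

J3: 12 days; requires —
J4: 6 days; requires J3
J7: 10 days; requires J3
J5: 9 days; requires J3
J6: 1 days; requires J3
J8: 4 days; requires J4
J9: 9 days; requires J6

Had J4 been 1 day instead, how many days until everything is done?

The binding path is J3→J4→J8 = 12+6+4 = 22; finish at 22 days.
Since J4 is critical, the -5 change carries straight to that chain (now 17 days).
Now J3→J6→J9 = 12+1+9 = 22 is longest, so the finish becomes 22 days.

22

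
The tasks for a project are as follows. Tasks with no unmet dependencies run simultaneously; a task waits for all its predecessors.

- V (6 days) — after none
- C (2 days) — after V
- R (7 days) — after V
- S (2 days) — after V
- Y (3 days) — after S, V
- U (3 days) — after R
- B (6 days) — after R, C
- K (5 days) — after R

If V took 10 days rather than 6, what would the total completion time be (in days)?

As given, the longest chain is V→R→B = 6+7+6 = 19, so the finish is 19 days.
V lies on that path, so at 10 days the path becomes 23 days.
No other chain overtakes it, so the finish is 23 days.

23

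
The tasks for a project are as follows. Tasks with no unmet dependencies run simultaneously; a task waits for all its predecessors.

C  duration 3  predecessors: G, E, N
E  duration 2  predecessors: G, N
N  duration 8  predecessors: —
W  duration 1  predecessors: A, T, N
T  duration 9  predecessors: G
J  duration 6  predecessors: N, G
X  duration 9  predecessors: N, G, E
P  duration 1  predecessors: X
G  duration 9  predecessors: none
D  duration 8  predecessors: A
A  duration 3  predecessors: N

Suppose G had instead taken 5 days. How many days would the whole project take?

Baseline: G→E→X→P = 9+2+9+1 = 21 → 21 days.
Since G is critical, the -4 change carries straight to that chain (now 17 days).
The binding chain switches to N→E→X→P = 8+2+9+1 = 20; finish 20 days.

20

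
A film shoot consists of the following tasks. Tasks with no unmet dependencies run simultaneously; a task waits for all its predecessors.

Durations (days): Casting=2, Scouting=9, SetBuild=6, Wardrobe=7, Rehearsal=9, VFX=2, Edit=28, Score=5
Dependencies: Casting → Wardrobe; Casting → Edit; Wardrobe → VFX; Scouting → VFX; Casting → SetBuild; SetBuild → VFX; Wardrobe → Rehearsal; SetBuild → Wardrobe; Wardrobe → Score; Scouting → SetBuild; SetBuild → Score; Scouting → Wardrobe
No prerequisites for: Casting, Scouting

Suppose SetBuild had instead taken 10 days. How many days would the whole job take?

35

Critical path before the change: Scouting→SetBuild→Wardrobe→Rehearsal = 9+6+7+9 = 31 giving 31 days.
SetBuild is on the critical path; changing it to 10 makes that path 35 days.
No other chain overtakes it, so the finish is 35 days.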